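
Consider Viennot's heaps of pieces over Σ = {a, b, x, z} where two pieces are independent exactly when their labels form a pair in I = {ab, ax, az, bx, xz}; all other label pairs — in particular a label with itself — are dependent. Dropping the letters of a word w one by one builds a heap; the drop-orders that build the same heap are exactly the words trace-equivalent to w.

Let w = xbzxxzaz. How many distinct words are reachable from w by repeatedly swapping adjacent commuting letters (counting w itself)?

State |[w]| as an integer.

0(x) covers ∅
1(b) covers ∅
2(z) covers 1:b
3(x) covers 0:x
4(x) covers 3:x
5(z) covers 2:z
6(a) covers ∅
7(z) covers 5:z
floor of heap: 0:x, 1:b, 6:a
completions by unplaced set U, small U first (add the entries for U minus each lowest piece of U):
  |U|=1: {4}:1  {6}:1  {7}:1
  |U|=2: {3,4}:1  {4,6}:2  {4,7}:2  {5,7}:1  {6,7}:2
  |U|=3: {0,3,4}:1  {2,5,7}:1  {3,4,6}:3  {3,4,7}:3  {4,5,7}:3  {4,6,7}:6  {5,6,7}:3
  |U|=4: {0,3,4,6}:4  {0,3,4,7}:4  {1,2,5,7}:1  {2,4,5,7}:4  {2,5,6,7}:4  {3,4,5,7}:6  {3,4,6,7}:12  {4,5,6,7}:12
  |U|=5: {0,3,4,5,7}:10  {0,3,4,6,7}:20  {1,2,4,5,7}:5  {1,2,5,6,7}:5  {2,3,4,5,7}:10  {2,4,5,6,7}:20  {3,4,5,6,7}:30
  |U|=6: {0,2,3,4,5,7}:20  {0,3,4,5,6,7}:60  {1,2,3,4,5,7}:15  {1,2,4,5,6,7}:30  {2,3,4,5,6,7}:60
  start at 0(x): 105
  start at 1(b): 140
  start at 6(a): 35
sum over floor = 280

280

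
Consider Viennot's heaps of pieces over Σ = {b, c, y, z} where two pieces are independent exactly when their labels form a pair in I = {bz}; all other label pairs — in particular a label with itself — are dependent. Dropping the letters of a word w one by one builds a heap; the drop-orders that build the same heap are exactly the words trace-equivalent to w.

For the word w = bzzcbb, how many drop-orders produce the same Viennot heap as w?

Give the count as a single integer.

#0=b has no predecessor
#1=z has no predecessor
#2=z depends on [1:z]
#3=c depends on [0:b, 2:z]
#4=b depends on [3:c]
#5=b depends on [4:b]
sources: [0:b, 1:z]
N(rest) = Σ N(rest − s) over sources s of rest; N(one piece) = 1:
  size 1 → [5]=1
  size 2 → [4,5]=1
  size 3 → [3,4,5]=1
  size 4 → [0,3,4,5]=1  [2,3,4,5]=1
  first=0(b) contributes 1
  first=1(z) contributes 2
|[w]| = 3

3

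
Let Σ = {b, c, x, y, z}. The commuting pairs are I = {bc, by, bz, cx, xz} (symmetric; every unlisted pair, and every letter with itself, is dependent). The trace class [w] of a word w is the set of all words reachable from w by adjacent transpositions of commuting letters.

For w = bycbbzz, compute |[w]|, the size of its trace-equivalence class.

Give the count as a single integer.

piece 0:b — minimal
piece 1:y — minimal
piece 2:c rests on {1:y}
piece 3:b rests on {0:b}
piece 4:b rests on {3:b}
piece 5:z rests on {2:c}
piece 6:z rests on {5:z}
minimal pieces: {0:b, 1:y}
ways to finish when only these pieces remain (= sum over removing one remaining piece with nothing left below it):
  1 left: {4}→1  {6}→1
  2 left: {3,4}→1  {4,6}→2  {5,6}→1
  3 left: {0,3,4}→1  {2,5,6}→1  {3,4,6}→3  {4,5,6}→3
  4 left: {0,3,4,6}→4  {1,2,5,6}→1  {2,4,5,6}→4  {3,4,5,6}→6
  5 left: {0,3,4,5,6}→10  {1,2,4,5,6}→5  {2,3,4,5,6}→10
  placing 0:b first → 15 extensions
  placing 1:y first → 20 extensions
total linear extensions = 35

35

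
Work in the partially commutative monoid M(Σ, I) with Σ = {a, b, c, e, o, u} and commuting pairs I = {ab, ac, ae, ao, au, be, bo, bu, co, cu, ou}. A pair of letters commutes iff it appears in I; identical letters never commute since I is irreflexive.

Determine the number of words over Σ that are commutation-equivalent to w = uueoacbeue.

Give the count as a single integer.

90

piece 0:u — minimal
piece 1:u rests on {0:u}
piece 2:e rests on {1:u}
piece 3:o rests on {2:e}
piece 4:a — minimal
piece 5:c rests on {2:e}
piece 6:b rests on {5:c}
piece 7:e rests on {3:o, 5:c}
piece 8:u rests on {7:e}
piece 9:e rests on {8:u}
minimal pieces: {0:u, 4:a}
ways to finish when only these pieces remain (= sum over removing one remaining piece with nothing left below it):
  1 left: {4}→1  {6}→1  {9}→1
  2 left: {4,6}→2  {4,9}→2  {6,9}→2  {8,9}→1
  3 left: {4,6,9}→6  {4,8,9}→3  {6,8,9}→3  {7,8,9}→1
  4 left: {3,7,8,9}→1  {4,6,8,9}→12  {4,7,8,9}→4  {6,7,8,9}→4
  5 left: {3,4,7,8,9}→5  {3,6,7,8,9}→5  {4,6,7,8,9}→20  {5,6,7,8,9}→4
  6 left: {3,4,6,7,8,9}→30  {3,5,6,7,8,9}→9  {4,5,6,7,8,9}→24
  7 left: {2,3,5,6,7,8,9}→9  {3,4,5,6,7,8,9}→63
  8 left: {1,2,3,5,6,7,8,9}→9  {2,3,4,5,6,7,8,9}→72
  placing 0:u first → 81 extensions
  placing 4:a first → 9 extensions
total linear extensions = 90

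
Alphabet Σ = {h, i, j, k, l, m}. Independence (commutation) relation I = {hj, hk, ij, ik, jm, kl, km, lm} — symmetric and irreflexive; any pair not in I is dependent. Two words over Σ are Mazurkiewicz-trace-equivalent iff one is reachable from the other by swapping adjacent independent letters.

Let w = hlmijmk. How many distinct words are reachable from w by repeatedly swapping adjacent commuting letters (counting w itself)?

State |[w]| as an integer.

16

piece 0:h — minimal
piece 1:l rests on {0:h}
piece 2:m rests on {0:h}
piece 3:i rests on {1:l, 2:m}
piece 4:j rests on {1:l}
piece 5:m rests on {3:i}
piece 6:k rests on {4:j}
minimal pieces: {0:h}
ways to finish when only these pieces remain (= sum over removing one remaining piece with nothing left below it):
  1 left: {5}→1  {6}→1
  2 left: {3,5}→1  {4,6}→1  {5,6}→2
  3 left: {2,3,5}→1  {3,5,6}→3  {4,5,6}→3
  4 left: {2,3,5,6}→4  {3,4,5,6}→6
  5 left: {1,3,4,5,6}→6  {2,3,4,5,6}→10
  placing 0:h first → 16 extensions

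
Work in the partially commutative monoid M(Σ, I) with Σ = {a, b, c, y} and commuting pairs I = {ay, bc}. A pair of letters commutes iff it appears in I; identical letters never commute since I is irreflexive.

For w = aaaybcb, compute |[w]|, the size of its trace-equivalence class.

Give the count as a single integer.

drop 0:a onto floor
drop 1:a onto {0:a}
drop 2:a onto {1:a}
drop 3:y onto floor
drop 4:b onto {2:a, 3:y}
drop 5:c onto {2:a, 3:y}
drop 6:b onto {4:b}
ground layer = {0:a, 3:y}
drop-orders for the pieces not yet dropped (sum over which currently-grounded one goes next):
  1 to go: {5} 1  {6} 1
  2 to go: {4,6} 1  {5,6} 2
  3 to go: {4,5,6} 3
  4 to go: {2,4,5,6} 3  {3,4,5,6} 3
  5 to go: {1,2,4,5,6} 3  {2,3,4,5,6} 6
  if 0:a drops first: 9 orders
  if 3:y drops first: 3 orders
heap linearizations: 12

12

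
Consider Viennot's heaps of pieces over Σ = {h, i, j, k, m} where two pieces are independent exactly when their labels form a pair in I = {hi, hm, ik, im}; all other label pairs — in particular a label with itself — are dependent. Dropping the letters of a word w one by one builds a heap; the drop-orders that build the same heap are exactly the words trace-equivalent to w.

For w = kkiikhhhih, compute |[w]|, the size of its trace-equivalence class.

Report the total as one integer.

120

#0=k has no predecessor
#1=k depends on [0:k]
#2=i has no predecessor
#3=i depends on [2:i]
#4=k depends on [1:k]
#5=h depends on [4:k]
#6=h depends on [5:h]
#7=h depends on [6:h]
#8=i depends on [3:i]
#9=h depends on [7:h]
sources: [0:k, 2:i]
N(rest) = Σ N(rest − s) over sources s of rest; N(one piece) = 1:
  size 1 → [8]=1  [9]=1
  size 2 → [3,8]=1  [7,9]=1  [8,9]=2
  size 3 → [2,3,8]=1  [3,8,9]=3  [6,7,9]=1  [7,8,9]=3
  size 4 → [2,3,8,9]=4  [3,7,8,9]=6  [5,6,7,9]=1  [6,7,8,9]=4
  size 5 → [2,3,7,8,9]=10  [3,6,7,8,9]=10  [4,5,6,7,9]=1  [5,6,7,8,9]=5
  size 6 → [1,4,5,6,7,9]=1  [2,3,6,7,8,9]=20  [3,5,6,7,8,9]=15  [4,5,6,7,8,9]=6
  size 7 → [0,1,4,5,6,7,9]=1  [1,4,5,6,7,8,9]=7  [2,3,5,6,7,8,9]=35  [3,4,5,6,7,8,9]=21
  size 8 → [0,1,4,5,6,7,8,9]=8  [1,3,4,5,6,7,8,9]=28  [2,3,4,5,6,7,8,9]=56
  first=0(k) contributes 84
  first=2(i) contributes 36
|[w]| = 120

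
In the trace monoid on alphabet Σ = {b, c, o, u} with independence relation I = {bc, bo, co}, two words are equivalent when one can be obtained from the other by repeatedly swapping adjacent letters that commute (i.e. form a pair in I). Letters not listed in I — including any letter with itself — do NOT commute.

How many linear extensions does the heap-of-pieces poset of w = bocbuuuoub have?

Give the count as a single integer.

12

piece 0:b — minimal
piece 1:o — minimal
piece 2:c — minimal
piece 3:b rests on {0:b}
piece 4:u rests on {1:o, 2:c, 3:b}
piece 5:u rests on {4:u}
piece 6:u rests on {5:u}
piece 7:o rests on {6:u}
piece 8:u rests on {7:o}
piece 9:b rests on {8:u}
minimal pieces: {0:b, 1:o, 2:c}
ways to finish when only these pieces remain (= sum over removing one remaining piece with nothing left below it):
  1 left: {9}→1
  2 left: {8,9}→1
  3 left: {7,8,9}→1
  4 left: {6,7,8,9}→1
  5 left: {5,6,7,8,9}→1
  6 left: {4,5,6,7,8,9}→1
  7 left: {1,4,5,6,7,8,9}→1  {2,4,5,6,7,8,9}→1  {3,4,5,6,7,8,9}→1
  8 left: {0,3,4,5,6,7,8,9}→1  {1,2,4,5,6,7,8,9}→2  {1,3,4,5,6,7,8,9}→2  {2,3,4,5,6,7,8,9}→2
  placing 0:b first → 6 extensions
  placing 1:o first → 3 extensions
  placing 2:c first → 3 extensions
total linear extensions = 12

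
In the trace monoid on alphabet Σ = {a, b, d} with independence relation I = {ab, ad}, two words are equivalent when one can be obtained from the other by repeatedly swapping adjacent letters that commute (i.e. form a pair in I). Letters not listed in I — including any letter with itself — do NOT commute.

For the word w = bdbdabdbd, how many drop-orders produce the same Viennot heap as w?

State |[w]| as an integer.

drop 0:b onto floor
drop 1:d onto {0:b}
drop 2:b onto {1:d}
drop 3:d onto {2:b}
drop 4:a onto floor
drop 5:b onto {3:d}
drop 6:d onto {5:b}
drop 7:b onto {6:d}
drop 8:d onto {7:b}
ground layer = {0:b, 4:a}
drop-orders for the pieces not yet dropped (sum over which currently-grounded one goes next):
  1 to go: {4} 1  {8} 1
  2 to go: {4,8} 2  {7,8} 1
  3 to go: {4,7,8} 3  {6,7,8} 1
  4 to go: {4,6,7,8} 4  {5,6,7,8} 1
  5 to go: {3,5,6,7,8} 1  {4,5,6,7,8} 5
  6 to go: {2,3,5,6,7,8} 1  {3,4,5,6,7,8} 6
  7 to go: {1,2,3,5,6,7,8} 1  {2,3,4,5,6,7,8} 7
  if 0:b drops first: 8 orders
  if 4:a drops first: 1 orders
heap linearizations: 9

9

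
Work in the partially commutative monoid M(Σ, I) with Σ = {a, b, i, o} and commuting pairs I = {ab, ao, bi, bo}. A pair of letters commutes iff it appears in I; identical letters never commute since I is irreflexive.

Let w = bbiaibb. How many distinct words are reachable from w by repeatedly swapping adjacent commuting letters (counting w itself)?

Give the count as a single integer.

#0=b has no predecessor
#1=b depends on [0:b]
#2=i has no predecessor
#3=a depends on [2:i]
#4=i depends on [3:a]
#5=b depends on [1:b]
#6=b depends on [5:b]
sources: [0:b, 2:i]
N(rest) = Σ N(rest − s) over sources s of rest; N(one piece) = 1:
  size 1 → [4]=1  [6]=1
  size 2 → [3,4]=1  [4,6]=2  [5,6]=1
  size 3 → [1,5,6]=1  [2,3,4]=1  [3,4,6]=3  [4,5,6]=3
  size 4 → [0,1,5,6]=1  [1,4,5,6]=4  [2,3,4,6]=4  [3,4,5,6]=6
  size 5 → [0,1,4,5,6]=5  [1,3,4,5,6]=10  [2,3,4,5,6]=10
  first=0(b) contributes 20
  first=2(i) contributes 15
|[w]| = 35

35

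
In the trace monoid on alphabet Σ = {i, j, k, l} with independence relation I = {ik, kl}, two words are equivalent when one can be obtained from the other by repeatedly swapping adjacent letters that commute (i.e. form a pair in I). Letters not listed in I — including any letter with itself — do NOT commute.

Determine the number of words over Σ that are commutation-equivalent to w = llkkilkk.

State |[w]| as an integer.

drop 0:l onto floor
drop 1:l onto {0:l}
drop 2:k onto floor
drop 3:k onto {2:k}
drop 4:i onto {1:l}
drop 5:l onto {4:i}
drop 6:k onto {3:k}
drop 7:k onto {6:k}
ground layer = {0:l, 2:k}
drop-orders for the pieces not yet dropped (sum over which currently-grounded one goes next):
  1 to go: {5} 1  {7} 1
  2 to go: {4,5} 1  {5,7} 2  {6,7} 1
  3 to go: {1,4,5} 1  {3,6,7} 1  {4,5,7} 3  {5,6,7} 3
  4 to go: {0,1,4,5} 1  {1,4,5,7} 4  {2,3,6,7} 1  {3,5,6,7} 4  {4,5,6,7} 6
  5 to go: {0,1,4,5,7} 5  {1,4,5,6,7} 10  {2,3,5,6,7} 5  {3,4,5,6,7} 10
  6 to go: {0,1,4,5,6,7} 15  {1,3,4,5,6,7} 20  {2,3,4,5,6,7} 15
  if 0:l drops first: 35 orders
  if 2:k drops first: 35 orders
heap linearizations: 70

70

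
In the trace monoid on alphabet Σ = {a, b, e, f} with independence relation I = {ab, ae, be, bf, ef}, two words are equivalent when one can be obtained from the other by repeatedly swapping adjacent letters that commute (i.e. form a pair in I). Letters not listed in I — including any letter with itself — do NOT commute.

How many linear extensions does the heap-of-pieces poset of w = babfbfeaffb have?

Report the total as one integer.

#0=b has no predecessor
#1=a has no predecessor
#2=b depends on [0:b]
#3=f depends on [1:a]
#4=b depends on [2:b]
#5=f depends on [3:f]
#6=e has no predecessor
#7=a depends on [5:f]
#8=f depends on [7:a]
#9=f depends on [8:f]
#10=b depends on [4:b]
sources: [0:b, 1:a, 6:e]
N(rest) = Σ N(rest − s) over sources s of rest; N(one piece) = 1:
  size 1 → [6]=1  [9]=1  [10]=1
  size 2 → [4,10]=1  [6,9]=2  [6,10]=2  [8,9]=1  [9,10]=2
  size 3 → [2,4,10]=1  [4,6,10]=3  [4,9,10]=3  [6,8,9]=3  [6,9,10]=6  [7,8,9]=1  [8,9,10]=3
  size 4 → [0,2,4,10]=1  [2,4,6,10]=4  [2,4,9,10]=4  [4,6,9,10]=12  [4,8,9,10]=6  [5,7,8,9]=1  [6,7,8,9]=4  [6,8,9,10]=12  [7,8,9,10]=4
  size 5 → [0,2,4,6,10]=5  [0,2,4,9,10]=5  [2,4,6,9,10]=20  [2,4,8,9,10]=10  [3,5,7,8,9]=1  [4,6,8,9,10]=30  [4,7,8,9,10]=10  [5,6,7,8,9]=5  [5,7,8,9,10]=5  [6,7,8,9,10]=20
  size 6 → [0,2,4,6,9,10]=30  [0,2,4,8,9,10]=15  [1,3,5,7,8,9]=1  [2,4,6,8,9,10]=60  [2,4,7,8,9,10]=20  [3,5,6,7,8,9]=6  [3,5,7,8,9,10]=6  [4,5,7,8,9,10]=15  [4,6,7,8,9,10]=60  [5,6,7,8,9,10]=30
  size 7 → [0,2,4,6,8,9,10]=105  [0,2,4,7,8,9,10]=35  [1,3,5,6,7,8,9]=7  [1,3,5,7,8,9,10]=7  [2,4,5,7,8,9,10]=35  [2,4,6,7,8,9,10]=140  [3,4,5,7,8,9,10]=21  [3,5,6,7,8,9,10]=42  [4,5,6,7,8,9,10]=105
  size 8 → [0,2,4,5,7,8,9,10]=70  [0,2,4,6,7,8,9,10]=280  [1,3,4,5,7,8,9,10]=28  [1,3,5,6,7,8,9,10]=56  [2,3,4,5,7,8,9,10]=56  [2,4,5,6,7,8,9,10]=280  [3,4,5,6,7,8,9,10]=168
  size 9 → [0,2,3,4,5,7,8,9,10]=126  [0,2,4,5,6,7,8,9,10]=630  [1,2,3,4,5,7,8,9,10]=84  [1,3,4,5,6,7,8,9,10]=252  [2,3,4,5,6,7,8,9,10]=504
  first=0(b) contributes 840
  first=1(a) contributes 1260
  first=6(e) contributes 210
|[w]| = 2310

2310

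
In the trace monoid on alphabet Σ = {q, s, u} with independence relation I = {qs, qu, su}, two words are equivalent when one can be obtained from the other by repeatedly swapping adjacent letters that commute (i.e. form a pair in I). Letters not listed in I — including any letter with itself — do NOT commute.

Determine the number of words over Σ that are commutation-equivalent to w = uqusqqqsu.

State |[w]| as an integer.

1260

piece 0:u — minimal
piece 1:q — minimal
piece 2:u rests on {0:u}
piece 3:s — minimal
piece 4:q rests on {1:q}
piece 5:q rests on {4:q}
piece 6:q rests on {5:q}
piece 7:s rests on {3:s}
piece 8:u rests on {2:u}
minimal pieces: {0:u, 1:q, 3:s}
ways to finish when only these pieces remain (= sum over removing one remaining piece with nothing left below it):
  1 left: {6}→1  {7}→1  {8}→1
  2 left: {2,8}→1  {3,7}→1  {5,6}→1  {6,7}→2  {6,8}→2  {7,8}→2
  3 left: {0,2,8}→1  {2,6,8}→3  {2,7,8}→3  {3,6,7}→3  {3,7,8}→3  {4,5,6}→1  {5,6,7}→3  {5,6,8}→3  {6,7,8}→6
  4 left: {0,2,6,8}→4  {0,2,7,8}→4  {1,4,5,6}→1  {2,3,7,8}→6  {2,5,6,8}→6  {2,6,7,8}→12  {3,5,6,7}→6  {3,6,7,8}→12  {4,5,6,7}→4  {4,5,6,8}→4  {5,6,7,8}→12
  5 left: {0,2,3,7,8}→10  {0,2,5,6,8}→10  {0,2,6,7,8}→20  {1,4,5,6,7}→5  {1,4,5,6,8}→5  {2,3,6,7,8}→30  {2,4,5,6,8}→10  {2,5,6,7,8}→30  {3,4,5,6,7}→10  {3,5,6,7,8}→30  {4,5,6,7,8}→20
  6 left: {0,2,3,6,7,8}→60  {0,2,4,5,6,8}→20  {0,2,5,6,7,8}→60  {1,2,4,5,6,8}→15  {1,3,4,5,6,7}→15  {1,4,5,6,7,8}→30  {2,3,5,6,7,8}→90  {2,4,5,6,7,8}→60  {3,4,5,6,7,8}→60
  7 left: {0,1,2,4,5,6,8}→35  {0,2,3,5,6,7,8}→210  {0,2,4,5,6,7,8}→140  {1,2,4,5,6,7,8}→105  {1,3,4,5,6,7,8}→105  {2,3,4,5,6,7,8}→210
  placing 0:u first → 420 extensions
  placing 1:q first → 560 extensions
  placing 3:s first → 280 extensions
total linear extensions = 1260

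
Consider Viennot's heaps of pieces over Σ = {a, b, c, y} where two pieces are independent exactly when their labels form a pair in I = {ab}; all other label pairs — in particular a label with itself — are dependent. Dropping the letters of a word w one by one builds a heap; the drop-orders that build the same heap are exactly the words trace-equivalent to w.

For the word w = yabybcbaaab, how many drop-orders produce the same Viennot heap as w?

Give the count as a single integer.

piece 0:y — minimal
piece 1:a rests on {0:y}
piece 2:b rests on {0:y}
piece 3:y rests on {1:a, 2:b}
piece 4:b rests on {3:y}
piece 5:c rests on {4:b}
piece 6:b rests on {5:c}
piece 7:a rests on {5:c}
piece 8:a rests on {7:a}
piece 9:a rests on {8:a}
piece 10:b rests on {6:b}
minimal pieces: {0:y}
ways to finish when only these pieces remain (= sum over removing one remaining piece with nothing left below it):
  1 left: {9}→1  {10}→1
  2 left: {6,10}→1  {8,9}→1  {9,10}→2
  3 left: {6,9,10}→3  {7,8,9}→1  {8,9,10}→3
  4 left: {6,8,9,10}→6  {7,8,9,10}→4
  5 left: {6,7,8,9,10}→10
  6 left: {5,6,7,8,9,10}→10
  7 left: {4,5,6,7,8,9,10}→10
  8 left: {3,4,5,6,7,8,9,10}→10
  9 left: {1,3,4,5,6,7,8,9,10}→10  {2,3,4,5,6,7,8,9,10}→10
  placing 0:y first → 20 extensions

20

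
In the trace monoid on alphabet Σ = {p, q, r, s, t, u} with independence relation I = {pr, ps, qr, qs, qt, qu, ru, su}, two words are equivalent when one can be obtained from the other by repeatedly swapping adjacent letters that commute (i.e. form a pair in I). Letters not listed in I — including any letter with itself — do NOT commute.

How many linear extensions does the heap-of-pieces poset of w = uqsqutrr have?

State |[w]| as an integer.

#0=u has no predecessor
#1=q has no predecessor
#2=s has no predecessor
#3=q depends on [1:q]
#4=u depends on [0:u]
#5=t depends on [2:s, 4:u]
#6=r depends on [5:t]
#7=r depends on [6:r]
sources: [0:u, 1:q, 2:s]
N(rest) = Σ N(rest − s) over sources s of rest; N(one piece) = 1:
  size 1 → [3]=1  [7]=1
  size 2 → [1,3]=1  [3,7]=2  [6,7]=1
  size 3 → [1,3,7]=3  [3,6,7]=3  [5,6,7]=1
  size 4 → [1,3,6,7]=6  [2,5,6,7]=1  [3,5,6,7]=4  [4,5,6,7]=1
  size 5 → [0,4,5,6,7]=1  [1,3,5,6,7]=10  [2,3,5,6,7]=5  [2,4,5,6,7]=2  [3,4,5,6,7]=5
  size 6 → [0,2,4,5,6,7]=3  [0,3,4,5,6,7]=6  [1,2,3,5,6,7]=15  [1,3,4,5,6,7]=15  [2,3,4,5,6,7]=12
  first=0(u) contributes 42
  first=1(q) contributes 21
  first=2(s) contributes 21
|[w]| = 84

84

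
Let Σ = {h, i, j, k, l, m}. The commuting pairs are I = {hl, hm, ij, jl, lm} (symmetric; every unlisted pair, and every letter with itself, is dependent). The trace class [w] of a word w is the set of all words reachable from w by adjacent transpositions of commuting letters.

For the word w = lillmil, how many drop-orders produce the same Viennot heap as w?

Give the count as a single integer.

#0=l has no predecessor
#1=i depends on [0:l]
#2=l depends on [1:i]
#3=l depends on [2:l]
#4=m depends on [1:i]
#5=i depends on [3:l, 4:m]
#6=l depends on [5:i]
sources: [0:l]
N(rest) = Σ N(rest − s) over sources s of rest; N(one piece) = 1:
  size 1 → [6]=1
  size 2 → [5,6]=1
  size 3 → [3,5,6]=1  [4,5,6]=1
  size 4 → [2,3,5,6]=1  [3,4,5,6]=2
  size 5 → [2,3,4,5,6]=3
  first=0(l) contributes 3

3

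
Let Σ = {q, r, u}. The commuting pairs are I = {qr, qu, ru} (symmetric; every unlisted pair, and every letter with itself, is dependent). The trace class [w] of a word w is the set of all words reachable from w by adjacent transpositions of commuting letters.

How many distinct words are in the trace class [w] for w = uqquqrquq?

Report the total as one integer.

#0=u has no predecessor
#1=q has no predecessor
#2=q depends on [1:q]
#3=u depends on [0:u]
#4=q depends on [2:q]
#5=r has no predecessor
#6=q depends on [4:q]
#7=u depends on [3:u]
#8=q depends on [6:q]
sources: [0:u, 1:q, 5:r]
N(rest) = Σ N(rest − s) over sources s of rest; N(one piece) = 1:
  size 1 → [5]=1  [7]=1  [8]=1
  size 2 → [3,7]=1  [5,7]=2  [5,8]=2  [6,8]=1  [7,8]=2
  size 3 → [0,3,7]=1  [3,5,7]=3  [3,7,8]=3  [4,6,8]=1  [5,6,8]=3  [5,7,8]=6  [6,7,8]=3
  size 4 → [0,3,5,7]=4  [0,3,7,8]=4  [2,4,6,8]=1  [3,5,7,8]=12  [3,6,7,8]=6  [4,5,6,8]=4  [4,6,7,8]=4  [5,6,7,8]=12
  size 5 → [0,3,5,7,8]=20  [0,3,6,7,8]=10  [1,2,4,6,8]=1  [2,4,5,6,8]=5  [2,4,6,7,8]=5  [3,4,6,7,8]=10  [3,5,6,7,8]=30  [4,5,6,7,8]=20
  size 6 → [0,3,4,6,7,8]=20  [0,3,5,6,7,8]=60  [1,2,4,5,6,8]=6  [1,2,4,6,7,8]=6  [2,3,4,6,7,8]=15  [2,4,5,6,7,8]=30  [3,4,5,6,7,8]=60
  size 7 → [0,2,3,4,6,7,8]=35  [0,3,4,5,6,7,8]=140  [1,2,3,4,6,7,8]=21  [1,2,4,5,6,7,8]=42  [2,3,4,5,6,7,8]=105
  first=0(u) contributes 168
  first=1(q) contributes 280
  first=5(r) contributes 56
|[w]| = 504

504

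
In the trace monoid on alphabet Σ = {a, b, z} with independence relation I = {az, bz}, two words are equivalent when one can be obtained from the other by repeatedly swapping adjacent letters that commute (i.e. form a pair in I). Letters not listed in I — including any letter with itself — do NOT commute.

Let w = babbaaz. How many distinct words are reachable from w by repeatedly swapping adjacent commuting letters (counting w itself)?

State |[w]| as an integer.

0(b) covers ∅
1(a) covers 0:b
2(b) covers 1:a
3(b) covers 2:b
4(a) covers 3:b
5(a) covers 4:a
6(z) covers ∅
floor of heap: 0:b, 6:z
completions by unplaced set U, small U first (add the entries for U minus each lowest piece of U):
  |U|=1: {5}:1  {6}:1
  |U|=2: {4,5}:1  {5,6}:2
  |U|=3: {3,4,5}:1  {4,5,6}:3
  |U|=4: {2,3,4,5}:1  {3,4,5,6}:4
  |U|=5: {1,2,3,4,5}:1  {2,3,4,5,6}:5
  start at 0(b): 6
  start at 6(z): 1
sum over floor = 7

7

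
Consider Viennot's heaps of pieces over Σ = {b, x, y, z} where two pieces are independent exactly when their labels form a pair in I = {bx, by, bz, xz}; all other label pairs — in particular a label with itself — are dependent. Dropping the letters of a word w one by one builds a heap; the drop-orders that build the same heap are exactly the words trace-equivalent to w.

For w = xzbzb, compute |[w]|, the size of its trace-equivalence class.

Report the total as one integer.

#0=x has no predecessor
#1=z has no predecessor
#2=b has no predecessor
#3=z depends on [1:z]
#4=b depends on [2:b]
sources: [0:x, 1:z, 2:b]
N(rest) = Σ N(rest − s) over sources s of rest; N(one piece) = 1:
  size 1 → [0]=1  [3]=1  [4]=1
  size 2 → [0,3]=2  [0,4]=2  [1,3]=1  [2,4]=1  [3,4]=2
  size 3 → [0,1,3]=3  [0,2,4]=3  [0,3,4]=6  [1,3,4]=3  [2,3,4]=3
  first=0(x) contributes 6
  first=1(z) contributes 12
  first=2(b) contributes 12
|[w]| = 30

30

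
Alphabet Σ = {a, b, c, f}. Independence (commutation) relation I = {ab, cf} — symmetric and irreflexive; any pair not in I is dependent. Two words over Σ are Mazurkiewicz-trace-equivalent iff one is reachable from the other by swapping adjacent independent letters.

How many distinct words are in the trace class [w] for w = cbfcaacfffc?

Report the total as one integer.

20

piece 0:c — minimal
piece 1:b rests on {0:c}
piece 2:f rests on {1:b}
piece 3:c rests on {1:b}
piece 4:a rests on {2:f, 3:c}
piece 5:a rests on {4:a}
piece 6:c rests on {5:a}
piece 7:f rests on {5:a}
piece 8:f rests on {7:f}
piece 9:f rests on {8:f}
piece 10:c rests on {6:c}
minimal pieces: {0:c}
ways to finish when only these pieces remain (= sum over removing one remaining piece with nothing left below it):
  1 left: {9}→1  {10}→1
  2 left: {6,10}→1  {8,9}→1  {9,10}→2
  3 left: {6,9,10}→3  {7,8,9}→1  {8,9,10}→3
  4 left: {6,8,9,10}→6  {7,8,9,10}→4
  5 left: {6,7,8,9,10}→10
  6 left: {5,6,7,8,9,10}→10
  7 left: {4,5,6,7,8,9,10}→10
  8 left: {2,4,5,6,7,8,9,10}→10  {3,4,5,6,7,8,9,10}→10
  9 left: {2,3,4,5,6,7,8,9,10}→20
  placing 0:c first → 20 extensions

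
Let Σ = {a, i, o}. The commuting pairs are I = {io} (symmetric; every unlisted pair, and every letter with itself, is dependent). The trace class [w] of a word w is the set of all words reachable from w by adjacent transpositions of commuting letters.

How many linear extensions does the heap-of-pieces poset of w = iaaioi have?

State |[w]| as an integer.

3

piece 0:i — minimal
piece 1:a rests on {0:i}
piece 2:a rests on {1:a}
piece 3:i rests on {2:a}
piece 4:o rests on {2:a}
piece 5:i rests on {3:i}
minimal pieces: {0:i}
ways to finish when only these pieces remain (= sum over removing one remaining piece with nothing left below it):
  1 left: {4}→1  {5}→1
  2 left: {3,5}→1  {4,5}→2
  3 left: {3,4,5}→3
  4 left: {2,3,4,5}→3
  placing 0:i first → 3 extensions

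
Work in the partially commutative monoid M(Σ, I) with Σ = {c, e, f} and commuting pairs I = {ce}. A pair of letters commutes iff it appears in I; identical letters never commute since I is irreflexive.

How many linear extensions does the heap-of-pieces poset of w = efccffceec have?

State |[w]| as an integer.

#0=e has no predecessor
#1=f depends on [0:e]
#2=c depends on [1:f]
#3=c depends on [2:c]
#4=f depends on [3:c]
#5=f depends on [4:f]
#6=c depends on [5:f]
#7=e depends on [5:f]
#8=e depends on [7:e]
#9=c depends on [6:c]
sources: [0:e]
N(rest) = Σ N(rest − s) over sources s of rest; N(one piece) = 1:
  size 1 → [8]=1  [9]=1
  size 2 → [6,9]=1  [7,8]=1  [8,9]=2
  size 3 → [6,8,9]=3  [7,8,9]=3
  size 4 → [6,7,8,9]=6
  size 5 → [5,6,7,8,9]=6
  size 6 → [4,5,6,7,8,9]=6
  size 7 → [3,4,5,6,7,8,9]=6
  size 8 → [2,3,4,5,6,7,8,9]=6
  first=0(e) contributes 6

6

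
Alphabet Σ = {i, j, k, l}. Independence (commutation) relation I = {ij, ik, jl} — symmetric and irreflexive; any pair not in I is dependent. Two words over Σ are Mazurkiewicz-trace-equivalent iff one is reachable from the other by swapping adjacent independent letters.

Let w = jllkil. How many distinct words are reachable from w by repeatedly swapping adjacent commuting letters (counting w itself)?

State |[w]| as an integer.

7

0(j) covers ∅
1(l) covers ∅
2(l) covers 1:l
3(k) covers 0:j, 2:l
4(i) covers 2:l
5(l) covers 3:k, 4:i
floor of heap: 0:j, 1:l
completions by unplaced set U, small U first (add the entries for U minus each lowest piece of U):
  |U|=1: {5}:1
  |U|=2: {3,5}:1  {4,5}:1
  |U|=3: {0,3,5}:1  {3,4,5}:2
  |U|=4: {0,3,4,5}:3  {2,3,4,5}:2
  start at 0(j): 2
  start at 1(l): 5
sum over floor = 7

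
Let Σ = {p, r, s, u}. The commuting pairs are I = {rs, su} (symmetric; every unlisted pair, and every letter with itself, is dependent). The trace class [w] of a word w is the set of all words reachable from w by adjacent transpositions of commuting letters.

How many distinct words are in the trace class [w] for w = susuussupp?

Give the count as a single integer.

70

piece 0:s — minimal
piece 1:u — minimal
piece 2:s rests on {0:s}
piece 3:u rests on {1:u}
piece 4:u rests on {3:u}
piece 5:s rests on {2:s}
piece 6:s rests on {5:s}
piece 7:u rests on {4:u}
piece 8:p rests on {6:s, 7:u}
piece 9:p rests on {8:p}
minimal pieces: {0:s, 1:u}
ways to finish when only these pieces remain (= sum over removing one remaining piece with nothing left below it):
  1 left: {9}→1
  2 left: {8,9}→1
  3 left: {6,8,9}→1  {7,8,9}→1
  4 left: {4,7,8,9}→1  {5,6,8,9}→1  {6,7,8,9}→2
  5 left: {2,5,6,8,9}→1  {3,4,7,8,9}→1  {4,6,7,8,9}→3  {5,6,7,8,9}→3
  6 left: {0,2,5,6,8,9}→1  {1,3,4,7,8,9}→1  {2,5,6,7,8,9}→4  {3,4,6,7,8,9}→4  {4,5,6,7,8,9}→6
  7 left: {0,2,5,6,7,8,9}→5  {1,3,4,6,7,8,9}→5  {2,4,5,6,7,8,9}→10  {3,4,5,6,7,8,9}→10
  8 left: {0,2,4,5,6,7,8,9}→15  {1,3,4,5,6,7,8,9}→15  {2,3,4,5,6,7,8,9}→20
  placing 0:s first → 35 extensions
  placing 1:u first → 35 extensions
total linear extensions = 70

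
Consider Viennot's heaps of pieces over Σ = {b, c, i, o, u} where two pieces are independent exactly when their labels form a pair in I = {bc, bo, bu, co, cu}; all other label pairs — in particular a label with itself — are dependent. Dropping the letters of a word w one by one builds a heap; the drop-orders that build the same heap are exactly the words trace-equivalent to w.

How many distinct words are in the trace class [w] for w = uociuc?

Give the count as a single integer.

6

#0=u has no predecessor
#1=o depends on [0:u]
#2=c has no predecessor
#3=i depends on [1:o, 2:c]
#4=u depends on [3:i]
#5=c depends on [3:i]
sources: [0:u, 2:c]
N(rest) = Σ N(rest − s) over sources s of rest; N(one piece) = 1:
  size 1 → [4]=1  [5]=1
  size 2 → [4,5]=2
  size 3 → [3,4,5]=2
  size 4 → [1,3,4,5]=2  [2,3,4,5]=2
  first=0(u) contributes 4
  first=2(c) contributes 2
|[w]| = 6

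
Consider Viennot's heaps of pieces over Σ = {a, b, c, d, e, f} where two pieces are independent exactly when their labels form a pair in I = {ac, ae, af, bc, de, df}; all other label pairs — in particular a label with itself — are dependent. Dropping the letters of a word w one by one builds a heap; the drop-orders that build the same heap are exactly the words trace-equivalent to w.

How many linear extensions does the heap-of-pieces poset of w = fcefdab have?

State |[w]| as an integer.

6

#0=f has no predecessor
#1=c depends on [0:f]
#2=e depends on [1:c]
#3=f depends on [2:e]
#4=d depends on [1:c]
#5=a depends on [4:d]
#6=b depends on [3:f, 5:a]
sources: [0:f]
N(rest) = Σ N(rest − s) over sources s of rest; N(one piece) = 1:
  size 1 → [6]=1
  size 2 → [3,6]=1  [5,6]=1
  size 3 → [2,3,6]=1  [3,5,6]=2  [4,5,6]=1
  size 4 → [2,3,5,6]=3  [3,4,5,6]=3
  size 5 → [2,3,4,5,6]=6
  first=0(f) contributes 6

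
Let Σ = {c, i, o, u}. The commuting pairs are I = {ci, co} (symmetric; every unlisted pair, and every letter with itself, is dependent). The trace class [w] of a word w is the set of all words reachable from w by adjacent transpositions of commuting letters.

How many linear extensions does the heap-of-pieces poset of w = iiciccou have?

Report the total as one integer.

35

piece 0:i — minimal
piece 1:i rests on {0:i}
piece 2:c — minimal
piece 3:i rests on {1:i}
piece 4:c rests on {2:c}
piece 5:c rests on {4:c}
piece 6:o rests on {3:i}
piece 7:u rests on {5:c, 6:o}
minimal pieces: {0:i, 2:c}
ways to finish when only these pieces remain (= sum over removing one remaining piece with nothing left below it):
  1 left: {7}→1
  2 left: {5,7}→1  {6,7}→1
  3 left: {3,6,7}→1  {4,5,7}→1  {5,6,7}→2
  4 left: {1,3,6,7}→1  {2,4,5,7}→1  {3,5,6,7}→3  {4,5,6,7}→3
  5 left: {0,1,3,6,7}→1  {1,3,5,6,7}→4  {2,4,5,6,7}→4  {3,4,5,6,7}→6
  6 left: {0,1,3,5,6,7}→5  {1,3,4,5,6,7}→10  {2,3,4,5,6,7}→10
  placing 0:i first → 20 extensions
  placing 2:c first → 15 extensions
total linear extensions = 35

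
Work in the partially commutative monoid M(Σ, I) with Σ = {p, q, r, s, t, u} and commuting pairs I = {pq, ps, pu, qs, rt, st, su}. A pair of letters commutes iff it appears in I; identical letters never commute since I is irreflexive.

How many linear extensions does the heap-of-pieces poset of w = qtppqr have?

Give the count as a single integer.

0(q) covers ∅
1(t) covers 0:q
2(p) covers 1:t
3(p) covers 2:p
4(q) covers 1:t
5(r) covers 3:p, 4:q
floor of heap: 0:q
completions by unplaced set U, small U first (add the entries for U minus each lowest piece of U):
  |U|=1: {5}:1
  |U|=2: {3,5}:1  {4,5}:1
  |U|=3: {2,3,5}:1  {3,4,5}:2
  |U|=4: {2,3,4,5}:3
  start at 0(q): 3

3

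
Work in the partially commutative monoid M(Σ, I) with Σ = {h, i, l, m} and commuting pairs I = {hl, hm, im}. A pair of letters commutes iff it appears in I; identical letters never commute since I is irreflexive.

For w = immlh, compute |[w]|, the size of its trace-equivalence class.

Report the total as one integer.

0(i) covers ∅
1(m) covers ∅
2(m) covers 1:m
3(l) covers 0:i, 2:m
4(h) covers 0:i
floor of heap: 0:i, 1:m
completions by unplaced set U, small U first (add the entries for U minus each lowest piece of U):
  |U|=1: {3}:1  {4}:1
  |U|=2: {2,3}:1  {3,4}:2
  |U|=3: {0,3,4}:2  {1,2,3}:1  {2,3,4}:3
  start at 0(i): 4
  start at 1(m): 5
sum over floor = 9

9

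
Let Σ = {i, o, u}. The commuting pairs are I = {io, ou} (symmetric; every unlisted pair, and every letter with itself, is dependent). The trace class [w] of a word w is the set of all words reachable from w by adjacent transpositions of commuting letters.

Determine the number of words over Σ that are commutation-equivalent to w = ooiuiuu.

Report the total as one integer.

drop 0:o onto floor
drop 1:o onto {0:o}
drop 2:i onto floor
drop 3:u onto {2:i}
drop 4:i onto {3:u}
drop 5:u onto {4:i}
drop 6:u onto {5:u}
ground layer = {0:o, 2:i}
drop-orders for the pieces not yet dropped (sum over which currently-grounded one goes next):
  1 to go: {1} 1  {6} 1
  2 to go: {0,1} 1  {1,6} 2  {5,6} 1
  3 to go: {0,1,6} 3  {1,5,6} 3  {4,5,6} 1
  4 to go: {0,1,5,6} 6  {1,4,5,6} 4  {3,4,5,6} 1
  5 to go: {0,1,4,5,6} 10  {1,3,4,5,6} 5  {2,3,4,5,6} 1
  if 0:o drops first: 6 orders
  if 2:i drops first: 15 orders
heap linearizations: 21

21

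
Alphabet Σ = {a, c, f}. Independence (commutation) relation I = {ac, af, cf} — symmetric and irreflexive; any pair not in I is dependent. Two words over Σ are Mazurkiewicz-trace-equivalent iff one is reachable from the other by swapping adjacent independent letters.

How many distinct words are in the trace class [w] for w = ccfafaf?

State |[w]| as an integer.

#0=c has no predecessor
#1=c depends on [0:c]
#2=f has no predecessor
#3=a has no predecessor
#4=f depends on [2:f]
#5=a depends on [3:a]
#6=f depends on [4:f]
sources: [0:c, 2:f, 3:a]
N(rest) = Σ N(rest − s) over sources s of rest; N(one piece) = 1:
  size 1 → [1]=1  [5]=1  [6]=1
  size 2 → [0,1]=1  [1,5]=2  [1,6]=2  [3,5]=1  [4,6]=1  [5,6]=2
  size 3 → [0,1,5]=3  [0,1,6]=3  [1,3,5]=3  [1,4,6]=3  [1,5,6]=6  [2,4,6]=1  [3,5,6]=3  [4,5,6]=3
  size 4 → [0,1,3,5]=6  [0,1,4,6]=6  [0,1,5,6]=12  [1,2,4,6]=4  [1,3,5,6]=12  [1,4,5,6]=12  [2,4,5,6]=4  [3,4,5,6]=6
  size 5 → [0,1,2,4,6]=10  [0,1,3,5,6]=30  [0,1,4,5,6]=30  [1,2,4,5,6]=20  [1,3,4,5,6]=30  [2,3,4,5,6]=10
  first=0(c) contributes 60
  first=2(f) contributes 90
  first=3(a) contributes 60
|[w]| = 210

210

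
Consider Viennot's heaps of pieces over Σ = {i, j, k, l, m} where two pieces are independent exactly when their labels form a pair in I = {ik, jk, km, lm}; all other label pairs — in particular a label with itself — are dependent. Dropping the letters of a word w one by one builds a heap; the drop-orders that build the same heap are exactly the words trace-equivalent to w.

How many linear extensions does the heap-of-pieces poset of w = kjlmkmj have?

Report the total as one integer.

25

piece 0:k — minimal
piece 1:j — minimal
piece 2:l rests on {0:k, 1:j}
piece 3:m rests on {1:j}
piece 4:k rests on {2:l}
piece 5:m rests on {3:m}
piece 6:j rests on {2:l, 5:m}
minimal pieces: {0:k, 1:j}
ways to finish when only these pieces remain (= sum over removing one remaining piece with nothing left below it):
  1 left: {4}→1  {6}→1
  2 left: {4,6}→2  {5,6}→1
  3 left: {2,4,6}→2  {3,5,6}→1  {4,5,6}→3
  4 left: {0,2,4,6}→2  {2,4,5,6}→5  {3,4,5,6}→4
  5 left: {0,2,4,5,6}→7  {2,3,4,5,6}→9
  placing 0:k first → 9 extensions
  placing 1:j first → 16 extensions
total linear extensions = 25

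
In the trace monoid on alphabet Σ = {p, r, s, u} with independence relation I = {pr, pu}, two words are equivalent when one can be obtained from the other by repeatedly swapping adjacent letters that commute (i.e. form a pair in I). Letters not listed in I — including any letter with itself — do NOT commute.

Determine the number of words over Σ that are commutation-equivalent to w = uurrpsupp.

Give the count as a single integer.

0(u) covers ∅
1(u) covers 0:u
2(r) covers 1:u
3(r) covers 2:r
4(p) covers ∅
5(s) covers 3:r, 4:p
6(u) covers 5:s
7(p) covers 5:s
8(p) covers 7:p
floor of heap: 0:u, 4:p
completions by unplaced set U, small U first (add the entries for U minus each lowest piece of U):
  |U|=1: {6}:1  {8}:1
  |U|=2: {6,8}:2  {7,8}:1
  |U|=3: {6,7,8}:3
  |U|=4: {5,6,7,8}:3
  |U|=5: {3,5,6,7,8}:3  {4,5,6,7,8}:3
  |U|=6: {2,3,5,6,7,8}:3  {3,4,5,6,7,8}:6
  |U|=7: {1,2,3,5,6,7,8}:3  {2,3,4,5,6,7,8}:9
  start at 0(u): 12
  start at 4(p): 3
sum over floor = 15

15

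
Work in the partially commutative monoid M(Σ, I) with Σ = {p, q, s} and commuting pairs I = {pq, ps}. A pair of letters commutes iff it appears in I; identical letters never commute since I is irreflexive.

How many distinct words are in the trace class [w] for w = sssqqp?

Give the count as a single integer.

#0=s has no predecessor
#1=s depends on [0:s]
#2=s depends on [1:s]
#3=q depends on [2:s]
#4=q depends on [3:q]
#5=p has no predecessor
sources: [0:s, 5:p]
N(rest) = Σ N(rest − s) over sources s of rest; N(one piece) = 1:
  size 1 → [4]=1  [5]=1
  size 2 → [3,4]=1  [4,5]=2
  size 3 → [2,3,4]=1  [3,4,5]=3
  size 4 → [1,2,3,4]=1  [2,3,4,5]=4
  first=0(s) contributes 5
  first=5(p) contributes 1
|[w]| = 6

6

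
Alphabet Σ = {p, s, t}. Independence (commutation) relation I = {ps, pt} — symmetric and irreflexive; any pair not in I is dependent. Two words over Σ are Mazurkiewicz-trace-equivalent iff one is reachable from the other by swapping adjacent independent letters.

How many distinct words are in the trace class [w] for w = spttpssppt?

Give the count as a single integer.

210

0(s) covers ∅
1(p) covers ∅
2(t) covers 0:s
3(t) covers 2:t
4(p) covers 1:p
5(s) covers 3:t
6(s) covers 5:s
7(p) covers 4:p
8(p) covers 7:p
9(t) covers 6:s
floor of heap: 0:s, 1:p
completions by unplaced set U, small U first (add the entries for U minus each lowest piece of U):
  |U|=1: {8}:1  {9}:1
  |U|=2: {6,9}:1  {7,8}:1  {8,9}:2
  |U|=3: {4,7,8}:1  {5,6,9}:1  {6,8,9}:3  {7,8,9}:3
  |U|=4: {1,4,7,8}:1  {3,5,6,9}:1  {4,7,8,9}:4  {5,6,8,9}:4  {6,7,8,9}:6
  |U|=5: {1,4,7,8,9}:5  {2,3,5,6,9}:1  {3,5,6,8,9}:5  {4,6,7,8,9}:10  {5,6,7,8,9}:10
  |U|=6: {0,2,3,5,6,9}:1  {1,4,6,7,8,9}:15  {2,3,5,6,8,9}:6  {3,5,6,7,8,9}:15  {4,5,6,7,8,9}:20
  |U|=7: {0,2,3,5,6,8,9}:7  {1,4,5,6,7,8,9}:35  {2,3,5,6,7,8,9}:21  {3,4,5,6,7,8,9}:35
  |U|=8: {0,2,3,5,6,7,8,9}:28  {1,3,4,5,6,7,8,9}:70  {2,3,4,5,6,7,8,9}:56
  start at 0(s): 126
  start at 1(p): 84
sum over floor = 210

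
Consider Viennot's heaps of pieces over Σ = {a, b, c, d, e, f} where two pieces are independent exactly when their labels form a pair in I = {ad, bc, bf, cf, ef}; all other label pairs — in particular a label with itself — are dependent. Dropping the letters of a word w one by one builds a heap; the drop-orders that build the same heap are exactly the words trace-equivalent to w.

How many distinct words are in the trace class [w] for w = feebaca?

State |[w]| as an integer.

4

#0=f has no predecessor
#1=e has no predecessor
#2=e depends on [1:e]
#3=b depends on [2:e]
#4=a depends on [0:f, 3:b]
#5=c depends on [4:a]
#6=a depends on [5:c]
sources: [0:f, 1:e]
N(rest) = Σ N(rest − s) over sources s of rest; N(one piece) = 1:
  size 1 → [6]=1
  size 2 → [5,6]=1
  size 3 → [4,5,6]=1
  size 4 → [0,4,5,6]=1  [3,4,5,6]=1
  size 5 → [0,3,4,5,6]=2  [2,3,4,5,6]=1
  first=0(f) contributes 1
  first=1(e) contributes 3
|[w]| = 4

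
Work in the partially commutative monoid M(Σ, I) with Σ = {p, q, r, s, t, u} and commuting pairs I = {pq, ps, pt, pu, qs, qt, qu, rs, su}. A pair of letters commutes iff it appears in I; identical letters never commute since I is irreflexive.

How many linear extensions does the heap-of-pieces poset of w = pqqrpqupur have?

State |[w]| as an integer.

#0=p has no predecessor
#1=q has no predecessor
#2=q depends on [1:q]
#3=r depends on [0:p, 2:q]
#4=p depends on [3:r]
#5=q depends on [3:r]
#6=u depends on [3:r]
#7=p depends on [4:p]
#8=u depends on [6:u]
#9=r depends on [5:q, 7:p, 8:u]
sources: [0:p, 1:q]
N(rest) = Σ N(rest − s) over sources s of rest; N(one piece) = 1:
  size 1 → [9]=1
  size 2 → [5,9]=1  [7,9]=1  [8,9]=1
  size 3 → [4,7,9]=1  [5,7,9]=2  [5,8,9]=2  [6,8,9]=1  [7,8,9]=2
  size 4 → [4,5,7,9]=3  [4,7,8,9]=3  [5,6,8,9]=3  [5,7,8,9]=6  [6,7,8,9]=3
  size 5 → [4,5,7,8,9]=12  [4,6,7,8,9]=6  [5,6,7,8,9]=12
  size 6 → [4,5,6,7,8,9]=30
  size 7 → [3,4,5,6,7,8,9]=30
  size 8 → [0,3,4,5,6,7,8,9]=30  [2,3,4,5,6,7,8,9]=30
  first=0(p) contributes 30
  first=1(q) contributes 60
|[w]| = 90

90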